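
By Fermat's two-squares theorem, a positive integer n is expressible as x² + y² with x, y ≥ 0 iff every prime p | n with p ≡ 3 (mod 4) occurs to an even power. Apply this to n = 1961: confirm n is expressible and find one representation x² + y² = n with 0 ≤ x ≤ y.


Step 1: Factor n = 1961 = 37 · 53.
Step 2: Check the mod-4 condition on each prime factor: 37 ≡ 1 (mod 4), exponent 1; 53 ≡ 1 (mod 4), exponent 1.
All primes ≡ 3 (mod 4) appear to even exponent (or don't appear), so by the two-squares theorem n IS expressible as a sum of two squares.
Step 3: Build a representation. Here n = 37 · 53 is a product of primes ≡ 1 (mod 4). Each prime p ≡ 1 (mod 4) is itself a sum of two squares; find a² by testing p − a² for a perfect square:
  37: 37 − 1² = 36 = 6² ⇒ 37 = 1² + 6².
  53: 53 − 1² = 52, 53 − 2² = 49 = 7² ⇒ 53 = 2² + 7².
  Combine using the Brahmagupta–Fibonacci identity (a² + b²)(c² + d²) = (ac − bd)² + (ad + bc)² = (ac + bd)² + (ad − bc)²:
  37 · 53 = 1961: from (1² + 6²)(2² + 7²), take (1·2 − 6·7, 1·7 + 6·2) = (2 − 42, 7 + 12) = (-40, 19); dropping signs (only squares matter) gives (40, 19); check 40² + 19² = 1600 + 361 = 1961 ✓.
Step 4: Order so x ≤ y and verify: 19² + 40² = 361 + 1600 = 1961 = n. ✓

n = 1961 = 19² + 40² (one valid representation with x ≤ y).


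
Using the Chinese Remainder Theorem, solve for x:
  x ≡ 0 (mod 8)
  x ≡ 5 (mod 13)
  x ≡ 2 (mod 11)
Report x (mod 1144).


Moduli 8, 13, 11 are pairwise coprime; by CRT there is a unique solution modulo M = 8 · 13 · 11 = 1144.
Solve pairwise, accumulating the modulus:
  Start with x ≡ 0 (mod 8).
  Combine with x ≡ 5 (mod 13): since gcd(8, 13) = 1, we get a unique residue mod 104.
    Write x = 0 + 8·t and substitute into x ≡ 5 (mod 13): 8·t ≡ 5 − 0 = 5 (mod 13).
    The inverse of 8 mod 13 is 5 (since 8·5 = 40 = 3·13 + 1), so t ≡ 5·5 = 25 ≡ 12 (mod 13).
    Then x = 0 + 8·12 = 96, valid modulo lcm(8, 13) = 104: x ≡ 96 (mod 104).
  Combine with x ≡ 2 (mod 11): since gcd(104, 11) = 1, we get a unique residue mod 1144.
    Write x = 96 + 104·t and substitute into x ≡ 2 (mod 11): 104·t ≡ 2 − 96 = -94 (mod 11).
    Reduce coefficients mod 11: 5·t ≡ 5 (mod 11).
    The inverse of 5 mod 11 is 9 (since 5·9 = 45 = 4·11 + 1), so t ≡ 9·5 = 45 ≡ 1 (mod 11).
    Then x = 96 + 104·1 = 200, valid modulo lcm(104, 11) = 1144: x ≡ 200 (mod 1144).
Verify: 200 mod 8 = 0 ✓, 200 mod 13 = 5 ✓, 200 mod 11 = 2 ✓.

x ≡ 200 (mod 1144).


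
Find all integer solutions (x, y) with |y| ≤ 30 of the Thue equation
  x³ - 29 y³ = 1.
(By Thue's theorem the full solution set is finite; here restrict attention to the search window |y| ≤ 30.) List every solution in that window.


The equation is x³ - 29y³ = 1. For fixed y, x³ = 29·y³ + 1, so a solution requires the RHS to be a perfect cube.
Strategy: iterate y from -30 to 30, compute RHS = 29·y³ + 1, and check whether it is a (positive or negative) perfect cube.
Check small values of y:
  y = 0: RHS = 1 = (1)³ ⇒ x = 1 works.
  y = 1: RHS = 30 is not a perfect cube.
  y = -1: RHS = -28 is not a perfect cube.
  y = 2: RHS = 233 is not a perfect cube.
  y = -2: RHS = -231 is not a perfect cube.
  y = 3: RHS = 784 is not a perfect cube.
  y = -3: RHS = -782 is not a perfect cube.
Continuing the search up to |y| = 30 finds no further solutions beyond those listed.
Collected solutions: (1, 0).

Solutions (with |y| ≤ 30): (1, 0).


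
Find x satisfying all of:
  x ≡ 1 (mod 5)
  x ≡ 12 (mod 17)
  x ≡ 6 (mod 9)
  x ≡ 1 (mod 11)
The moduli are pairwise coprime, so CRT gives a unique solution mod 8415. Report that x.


Product of moduli M = 5 · 17 · 9 · 11 = 8415.
Merge one congruence at a time:
  Start: x ≡ 1 (mod 5).
  Combine with x ≡ 12 (mod 17); new modulus lcm = 85.
    Write x = 1 + 5·t and substitute into x ≡ 12 (mod 17): 5·t ≡ 12 − 1 = 11 (mod 17).
    The inverse of 5 mod 17 is 7 (since 5·7 = 35 = 2·17 + 1), so t ≡ 7·11 = 77 ≡ 9 (mod 17).
    Then x = 1 + 5·9 = 46, valid modulo lcm(5, 17) = 85: x ≡ 46 (mod 85).
  Combine with x ≡ 6 (mod 9); new modulus lcm = 765.
    Write x = 46 + 85·t and substitute into x ≡ 6 (mod 9): 85·t ≡ 6 − 46 = -40 (mod 9).
    Reduce coefficients mod 9: 4·t ≡ 5 (mod 9).
    The inverse of 4 mod 9 is 7 (since 4·7 = 28 = 3·9 + 1), so t ≡ 7·5 = 35 ≡ 8 (mod 9).
    Then x = 46 + 85·8 = 726, valid modulo lcm(85, 9) = 765: x ≡ 726 (mod 765).
  Combine with x ≡ 1 (mod 11); new modulus lcm = 8415.
    Write x = 726 + 765·t and substitute into x ≡ 1 (mod 11): 765·t ≡ 1 − 726 = -725 (mod 11).
    Reduce coefficients mod 11: 6·t ≡ 1 (mod 11).
    The inverse of 6 mod 11 is 2 (since 6·2 = 12 = 1·11 + 1), so t ≡ 2·1 = 2 ≡ 2 (mod 11).
    Then x = 726 + 765·2 = 2256, valid modulo lcm(765, 11) = 8415: x ≡ 2256 (mod 8415).
Verify against each original: 2256 mod 5 = 1, 2256 mod 17 = 12, 2256 mod 9 = 6, 2256 mod 11 = 1.

x ≡ 2256 (mod 8415).


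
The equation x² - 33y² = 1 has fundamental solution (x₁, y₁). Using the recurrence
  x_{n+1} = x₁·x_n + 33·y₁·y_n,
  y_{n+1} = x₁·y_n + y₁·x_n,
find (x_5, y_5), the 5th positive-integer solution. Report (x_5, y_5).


Step 1: Find the fundamental solution (x₁, y₁) of x² - 33y² = 1.
  Expand √33 as a continued fraction. a₀ = ⌊√33⌋ = 5; iterate m_{k+1} = d_k·a_k − m_k, d_{k+1} = (33 − m_{k+1}²)/d_k, a_{k+1} = ⌊(a₀ + m_{k+1})/d_{k+1}⌋ (starting m₀ = 0, d₀ = 1), with convergents p_k = a_k·p_{k-1} + p_{k-2}, q_k = a_k·q_{k-1} + q_{k-2} (p₋₁ = 1, q₋₁ = 0):
  k = 0: a₀ = 5; p₀/q₀ = 5/1; p₀² − 33·q₀² = 25 − 33 = -8.
  k = 1: m = 5, d = 8, a = ⌊(5 + 5)/8⌋ = 1; p/q = (1·5 + 1)/(1·1 + 0) = 6/1; p² − 33·q² = 36 − 33 = 3.
  k = 2: m = 3, d = 3, a = ⌊(5 + 3)/3⌋ = 2; p/q = (2·6 + 5)/(2·1 + 1) = 17/3; p² − 33·q² = 289 − 297 = -8.
  k = 3: m = 3, d = 8, a = ⌊(5 + 3)/8⌋ = 1; p/q = (1·17 + 6)/(1·3 + 1) = 23/4; p² − 33·q² = 529 − 528 = 1.
  The first convergent with p² − 33·q² = 1 gives the fundamental solution (x₁, y₁) = (23, 4).
Step 2: Apply the recurrence (x_{n+1}, y_{n+1}) = (x₁x_n + 33y₁y_n, x₁y_n + y₁x_n) repeatedly.
  From (x_1, y_1) = (23, 4): x_2 = 23·23 + 33·4·4 = 1057; y_2 = 23·4 + 4·23 = 184.
  From (x_2, y_2) = (1057, 184): x_3 = 23·1057 + 33·4·184 = 48599; y_3 = 23·184 + 4·1057 = 8460.
  From (x_3, y_3) = (48599, 8460): x_4 = 23·48599 + 33·4·8460 = 2234497; y_4 = 23·8460 + 4·48599 = 388976.
  From (x_4, y_4) = (2234497, 388976): x_5 = 23·2234497 + 33·4·388976 = 102738263; y_5 = 23·388976 + 4·2234497 = 17884436.
Step 3: Verify x_5² - 33·y_5² = 10555150684257169 - 10555150684257168 = 1 (should be 1). ✓

(x_1, y_1) = (23, 4); (x_5, y_5) = (102738263, 17884436).


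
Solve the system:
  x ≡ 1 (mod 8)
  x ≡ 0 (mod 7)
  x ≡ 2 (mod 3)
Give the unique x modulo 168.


Moduli 8, 7, 3 are pairwise coprime; by CRT there is a unique solution modulo M = 8 · 7 · 3 = 168.
Solve pairwise, accumulating the modulus:
  Start with x ≡ 1 (mod 8).
  Combine with x ≡ 0 (mod 7): since gcd(8, 7) = 1, we get a unique residue mod 56.
    Write x = 1 + 8·t and substitute into x ≡ 0 (mod 7): 8·t ≡ 0 − 1 = -1 (mod 7).
    Reduce coefficients mod 7: 1·t ≡ 6 (mod 7).
    So t ≡ 6 (mod 7).
    Then x = 1 + 8·6 = 49, valid modulo lcm(8, 7) = 56: x ≡ 49 (mod 56).
  Combine with x ≡ 2 (mod 3): since gcd(56, 3) = 1, we get a unique residue mod 168.
    Write x = 49 + 56·t and substitute into x ≡ 2 (mod 3): 56·t ≡ 2 − 49 = -47 (mod 3).
    Reduce coefficients mod 3: 2·t ≡ 1 (mod 3).
    The inverse of 2 mod 3 is 2 (since 2·2 = 4 = 1·3 + 1), so t ≡ 2·1 = 2 ≡ 2 (mod 3).
    Then x = 49 + 56·2 = 161, valid modulo lcm(56, 3) = 168: x ≡ 161 (mod 168).
Verify: 161 mod 8 = 1 ✓, 161 mod 7 = 0 ✓, 161 mod 3 = 2 ✓.

x ≡ 161 (mod 168).


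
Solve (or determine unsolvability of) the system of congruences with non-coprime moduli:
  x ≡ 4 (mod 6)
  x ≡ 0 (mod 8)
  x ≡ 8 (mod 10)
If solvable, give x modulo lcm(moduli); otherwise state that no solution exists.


Moduli 6, 8, 10 are not pairwise coprime, so CRT works modulo lcm(m_i) when all pairwise compatibility conditions hold.
Pairwise compatibility: gcd(m_i, m_j) must divide a_i - a_j for every pair.
Merge one congruence at a time:
  Start: x ≡ 4 (mod 6).
  Combine with x ≡ 0 (mod 8): gcd(6, 8) = 2; 0 - 4 = -4, which IS divisible by 2, so compatible.
    Write x = 4 + 6·t and substitute into x ≡ 0 (mod 8): 6·t ≡ 0 − 4 = -4 (mod 8).
    Divide the congruence (and modulus) by g = 2: 3·t ≡ -2 (mod 4).
    Reduce coefficients mod 4: 3·t ≡ 2 (mod 4).
    The inverse of 3 mod 4 is 3 (since 3·3 = 9 = 2·4 + 1), so t ≡ 3·2 = 6 ≡ 2 (mod 4).
    Then x = 4 + 6·2 = 16, valid modulo lcm(6, 8) = 24: x ≡ 16 (mod 24).
  Combine with x ≡ 8 (mod 10): gcd(24, 10) = 2; 8 - 16 = -8, which IS divisible by 2, so compatible.
    Write x = 16 + 24·t and substitute into x ≡ 8 (mod 10): 24·t ≡ 8 − 16 = -8 (mod 10).
    Divide the congruence (and modulus) by g = 2: 12·t ≡ -4 (mod 5).
    Reduce coefficients mod 5: 2·t ≡ 1 (mod 5).
    The inverse of 2 mod 5 is 3 (since 2·3 = 6 = 1·5 + 1), so t ≡ 3·1 = 3 ≡ 3 (mod 5).
    Then x = 16 + 24·3 = 88, valid modulo lcm(24, 10) = 120: x ≡ 88 (mod 120).
Verify: 88 mod 6 = 4, 88 mod 8 = 0, 88 mod 10 = 8.

x ≡ 88 (mod 120).


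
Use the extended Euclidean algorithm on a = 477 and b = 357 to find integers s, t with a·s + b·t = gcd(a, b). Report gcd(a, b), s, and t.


Euclidean algorithm on (477, 357) — divide until remainder is 0:
  477 = 1 · 357 + 120
  357 = 2 · 120 + 117
  120 = 1 · 117 + 3
  117 = 39 · 3 + 0
gcd(477, 357) = 3.
Track Bezout coefficients alongside the remainders: start with r₀ = 477 = a·1 + b·0 (s = 1, t = 0) and r₁ = 357 = a·0 + b·1 (s = 0, t = 1); each new remainder r_{k+1} = r_{k-1} − q_k·r_k inherits s_{k+1} = s_{k-1} − q_k·s_k, t_{k+1} = t_{k-1} − q_k·t_k, so r_k = a·s_k + b·t_k at every step:
  q = 1: r = 120, s = 1 − 1·0 = 1, t = 0 − 1·1 = -1  (check: 477·1 + 357·(-1) = 120)
  q = 2: r = 117, s = 0 − 2·1 = -2, t = 1 − 2·(-1) = 3  (check: 477·(-2) + 357·3 = 117)
  q = 1: r = 3, s = 1 − 1·(-2) = 3, t = -1 − 1·3 = -4  (check: 477·3 + 357·(-4) = 3)
The row with r = 3 (the gcd) gives the Bezout coefficients s = 3, t = -4.
Result: 477 · (3) + 357 · (-4) = 3.

gcd(477, 357) = 3; s = 3, t = -4 (check: 477·3 + 357·(-4) = 3).


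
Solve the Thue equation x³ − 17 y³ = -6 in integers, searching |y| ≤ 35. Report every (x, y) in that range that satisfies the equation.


The equation is x³ - 17y³ = -6. For fixed y, x³ = 17·y³ − 6, so a solution requires the RHS to be a perfect cube.
Strategy: iterate y from -35 to 35, compute RHS = 17·y³ − 6, and check whether it is a (positive or negative) perfect cube.
Check small values of y:
  y = 0: RHS = -6 is not a perfect cube.
  y = 1: RHS = 11 is not a perfect cube.
  y = -1: RHS = -23 is not a perfect cube.
  y = 2: RHS = 130 is not a perfect cube.
  y = -2: RHS = -142 is not a perfect cube.
  y = 3: RHS = 453 is not a perfect cube.
  y = -3: RHS = -465 is not a perfect cube.
Continuing the search up to |y| = 35 finds no solutions either.
No (x, y) in the scanned range satisfies the equation.

No integer solutions with |y| ≤ 35.


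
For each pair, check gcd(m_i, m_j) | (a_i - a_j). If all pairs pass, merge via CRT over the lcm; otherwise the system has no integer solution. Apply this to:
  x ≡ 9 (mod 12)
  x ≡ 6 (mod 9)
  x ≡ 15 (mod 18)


Moduli 12, 9, 18 are not pairwise coprime, so CRT works modulo lcm(m_i) when all pairwise compatibility conditions hold.
Pairwise compatibility: gcd(m_i, m_j) must divide a_i - a_j for every pair.
Merge one congruence at a time:
  Start: x ≡ 9 (mod 12).
  Combine with x ≡ 6 (mod 9): gcd(12, 9) = 3; 6 - 9 = -3, which IS divisible by 3, so compatible.
    Write x = 9 + 12·t and substitute into x ≡ 6 (mod 9): 12·t ≡ 6 − 9 = -3 (mod 9).
    Divide the congruence (and modulus) by g = 3: 4·t ≡ -1 (mod 3).
    Reduce coefficients mod 3: 1·t ≡ 2 (mod 3).
    So t ≡ 2 (mod 3).
    Then x = 9 + 12·2 = 33, valid modulo lcm(12, 9) = 36: x ≡ 33 (mod 36).
  Combine with x ≡ 15 (mod 18): gcd(36, 18) = 18; 15 - 33 = -18, which IS divisible by 18, so compatible.
    Write x = 33 + 36·t and substitute into x ≡ 15 (mod 18): 36·t ≡ 15 − 33 = -18 (mod 18).
    Divide the congruence (and modulus) by g = 18: 2·t ≡ -1 (mod 1).
    Modulo 1 every t works; take t = 0.
    Then x = 33 + 36·0 = 33, valid modulo lcm(36, 18) = 36: x ≡ 33 (mod 36).
Verify: 33 mod 12 = 9, 33 mod 9 = 6, 33 mod 18 = 15.

x ≡ 33 (mod 36).


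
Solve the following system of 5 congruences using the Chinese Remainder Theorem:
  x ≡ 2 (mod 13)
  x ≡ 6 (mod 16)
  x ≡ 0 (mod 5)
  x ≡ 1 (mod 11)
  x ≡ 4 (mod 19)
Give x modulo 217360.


Product of moduli M = 13 · 16 · 5 · 11 · 19 = 217360.
Merge one congruence at a time:
  Start: x ≡ 2 (mod 13).
  Combine with x ≡ 6 (mod 16); new modulus lcm = 208.
    Write x = 2 + 13·t and substitute into x ≡ 6 (mod 16): 13·t ≡ 6 − 2 = 4 (mod 16).
    The inverse of 13 mod 16 is 5 (since 13·5 = 65 = 4·16 + 1), so t ≡ 5·4 = 20 ≡ 4 (mod 16).
    Then x = 2 + 13·4 = 54, valid modulo lcm(13, 16) = 208: x ≡ 54 (mod 208).
  Combine with x ≡ 0 (mod 5); new modulus lcm = 1040.
    Write x = 54 + 208·t and substitute into x ≡ 0 (mod 5): 208·t ≡ 0 − 54 = -54 (mod 5).
    Reduce coefficients mod 5: 3·t ≡ 1 (mod 5).
    The inverse of 3 mod 5 is 2 (since 3·2 = 6 = 1·5 + 1), so t ≡ 2·1 = 2 ≡ 2 (mod 5).
    Then x = 54 + 208·2 = 470, valid modulo lcm(208, 5) = 1040: x ≡ 470 (mod 1040).
  Combine with x ≡ 1 (mod 11); new modulus lcm = 11440.
    Write x = 470 + 1040·t and substitute into x ≡ 1 (mod 11): 1040·t ≡ 1 − 470 = -469 (mod 11).
    Reduce coefficients mod 11: 6·t ≡ 4 (mod 11).
    The inverse of 6 mod 11 is 2 (since 6·2 = 12 = 1·11 + 1), so t ≡ 2·4 = 8 ≡ 8 (mod 11).
    Then x = 470 + 1040·8 = 8790, valid modulo lcm(1040, 11) = 11440: x ≡ 8790 (mod 11440).
  Combine with x ≡ 4 (mod 19); new modulus lcm = 217360.
    Write x = 8790 + 11440·t and substitute into x ≡ 4 (mod 19): 11440·t ≡ 4 − 8790 = -8786 (mod 19).
    Reduce coefficients mod 19: 2·t ≡ 11 (mod 19).
    The inverse of 2 mod 19 is 10 (since 2·10 = 20 = 1·19 + 1), so t ≡ 10·11 = 110 ≡ 15 (mod 19).
    Then x = 8790 + 11440·15 = 180390, valid modulo lcm(11440, 19) = 217360: x ≡ 180390 (mod 217360).
Verify against each original: 180390 mod 13 = 2, 180390 mod 16 = 6, 180390 mod 5 = 0, 180390 mod 11 = 1, 180390 mod 19 = 4.

x ≡ 180390 (mod 217360).


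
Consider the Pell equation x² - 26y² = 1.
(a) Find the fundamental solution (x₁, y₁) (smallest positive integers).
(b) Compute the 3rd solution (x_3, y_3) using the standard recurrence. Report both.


Step 1: Find the fundamental solution (x₁, y₁) of x² - 26y² = 1.
  Expand √26 as a continued fraction. a₀ = ⌊√26⌋ = 5; iterate m_{k+1} = d_k·a_k − m_k, d_{k+1} = (26 − m_{k+1}²)/d_k, a_{k+1} = ⌊(a₀ + m_{k+1})/d_{k+1}⌋ (starting m₀ = 0, d₀ = 1), with convergents p_k = a_k·p_{k-1} + p_{k-2}, q_k = a_k·q_{k-1} + q_{k-2} (p₋₁ = 1, q₋₁ = 0):
  k = 0: a₀ = 5; p₀/q₀ = 5/1; p₀² − 26·q₀² = 25 − 26 = -1.
  k = 1: m = 5, d = 1, a = ⌊(5 + 5)/1⌋ = 10; p/q = (10·5 + 1)/(10·1 + 0) = 51/10; p² − 26·q² = 2601 − 2600 = 1.
  The first convergent with p² − 26·q² = 1 gives the fundamental solution (x₁, y₁) = (51, 10).
Step 2: Apply the recurrence (x_{n+1}, y_{n+1}) = (x₁x_n + 26y₁y_n, x₁y_n + y₁x_n) repeatedly.
  From (x_1, y_1) = (51, 10): x_2 = 51·51 + 26·10·10 = 5201; y_2 = 51·10 + 10·51 = 1020.
  From (x_2, y_2) = (5201, 1020): x_3 = 51·5201 + 26·10·1020 = 530451; y_3 = 51·1020 + 10·5201 = 104030.
Step 3: Verify x_3² - 26·y_3² = 281378263401 - 281378263400 = 1 (should be 1). ✓

(x_1, y_1) = (51, 10); (x_3, y_3) = (530451, 104030).


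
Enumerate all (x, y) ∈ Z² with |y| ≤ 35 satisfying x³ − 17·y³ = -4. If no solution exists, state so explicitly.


The equation is x³ - 17y³ = -4. For fixed y, x³ = 17·y³ − 4, so a solution requires the RHS to be a perfect cube.
Strategy: iterate y from -35 to 35, compute RHS = 17·y³ − 4, and check whether it is a (positive or negative) perfect cube.
Check small values of y:
  y = 0: RHS = -4 is not a perfect cube.
  y = 1: RHS = 13 is not a perfect cube.
  y = -1: RHS = -21 is not a perfect cube.
  y = 2: RHS = 132 is not a perfect cube.
  y = -2: RHS = -140 is not a perfect cube.
  y = 3: RHS = 455 is not a perfect cube.
  y = -3: RHS = -463 is not a perfect cube.
Continuing the search up to |y| = 35 finds no solutions either.
No (x, y) in the scanned range satisfies the equation.

No integer solutions with |y| ≤ 35.


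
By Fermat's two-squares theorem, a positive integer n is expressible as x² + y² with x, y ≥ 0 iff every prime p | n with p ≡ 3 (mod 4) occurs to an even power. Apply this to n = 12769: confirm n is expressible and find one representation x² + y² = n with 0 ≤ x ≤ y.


Step 1: Factor n = 12769 = 113^2.
Step 2: Check the mod-4 condition on each prime factor: 113 ≡ 1 (mod 4), exponent 2.
All primes ≡ 3 (mod 4) appear to even exponent (or don't appear), so by the two-squares theorem n IS expressible as a sum of two squares.
Step 3: Build a representation. Here n = 113 · 113 is a product of primes ≡ 1 (mod 4). Each prime p ≡ 1 (mod 4) is itself a sum of two squares; find a² by testing p − a² for a perfect square:
  113: 113 − 1² = 112, 113 − 2² = 109, 113 − 3² = 104, 113 − 4² = 97, 113 − 5² = 88, 113 − 6² = 77, 113 − 7² = 64 = 8² ⇒ 113 = 7² + 8².
  Combine using the Brahmagupta–Fibonacci identity (a² + b²)(c² + d²) = (ac − bd)² + (ad + bc)² = (ac + bd)² + (ad − bc)²:
  113 · 113 = 12769: from (7² + 8²)(7² + 8²), take (7·7 − 8·8, 7·8 + 8·7) = (49 − 64, 56 + 56) = (-15, 112); dropping signs (only squares matter) gives (15, 112); check 15² + 112² = 225 + 12544 = 12769 ✓.
Step 4: Order so x ≤ y and verify: 15² + 112² = 225 + 12544 = 12769 = n. ✓

n = 12769 = 15² + 112² (one valid representation with x ≤ y).


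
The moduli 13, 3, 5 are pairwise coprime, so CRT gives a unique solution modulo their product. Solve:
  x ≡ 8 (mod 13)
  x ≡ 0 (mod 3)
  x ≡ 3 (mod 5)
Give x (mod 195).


Moduli 13, 3, 5 are pairwise coprime; by CRT there is a unique solution modulo M = 13 · 3 · 5 = 195.
Solve pairwise, accumulating the modulus:
  Start with x ≡ 8 (mod 13).
  Combine with x ≡ 0 (mod 3): since gcd(13, 3) = 1, we get a unique residue mod 39.
    Write x = 8 + 13·t and substitute into x ≡ 0 (mod 3): 13·t ≡ 0 − 8 = -8 (mod 3).
    Reduce coefficients mod 3: 1·t ≡ 1 (mod 3).
    So t ≡ 1 (mod 3).
    Then x = 8 + 13·1 = 21, valid modulo lcm(13, 3) = 39: x ≡ 21 (mod 39).
  Combine with x ≡ 3 (mod 5): since gcd(39, 5) = 1, we get a unique residue mod 195.
    Write x = 21 + 39·t and substitute into x ≡ 3 (mod 5): 39·t ≡ 3 − 21 = -18 (mod 5).
    Reduce coefficients mod 5: 4·t ≡ 2 (mod 5).
    The inverse of 4 mod 5 is 4 (since 4·4 = 16 = 3·5 + 1), so t ≡ 4·2 = 8 ≡ 3 (mod 5).
    Then x = 21 + 39·3 = 138, valid modulo lcm(39, 5) = 195: x ≡ 138 (mod 195).
Verify: 138 mod 13 = 8 ✓, 138 mod 3 = 0 ✓, 138 mod 5 = 3 ✓.

x ≡ 138 (mod 195).


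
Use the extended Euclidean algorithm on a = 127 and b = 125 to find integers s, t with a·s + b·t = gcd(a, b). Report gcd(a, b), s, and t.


Euclidean algorithm on (127, 125) — divide until remainder is 0:
  127 = 1 · 125 + 2
  125 = 62 · 2 + 1
  2 = 2 · 1 + 0
gcd(127, 125) = 1.
Track Bezout coefficients alongside the remainders: start with r₀ = 127 = a·1 + b·0 (s = 1, t = 0) and r₁ = 125 = a·0 + b·1 (s = 0, t = 1); each new remainder r_{k+1} = r_{k-1} − q_k·r_k inherits s_{k+1} = s_{k-1} − q_k·s_k, t_{k+1} = t_{k-1} − q_k·t_k, so r_k = a·s_k + b·t_k at every step:
  q = 1: r = 2, s = 1 − 1·0 = 1, t = 0 − 1·1 = -1  (check: 127·1 + 125·(-1) = 2)
  q = 62: r = 1, s = 0 − 62·1 = -62, t = 1 − 62·(-1) = 63  (check: 127·(-62) + 125·63 = 1)
The row with r = 1 (the gcd) gives the Bezout coefficients s = -62, t = 63.
Result: 127 · (-62) + 125 · (63) = 1.

gcd(127, 125) = 1; s = -62, t = 63 (check: 127·(-62) + 125·63 = 1).


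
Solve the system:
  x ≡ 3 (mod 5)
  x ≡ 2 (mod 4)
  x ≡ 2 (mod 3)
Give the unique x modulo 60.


Moduli 5, 4, 3 are pairwise coprime; by CRT there is a unique solution modulo M = 5 · 4 · 3 = 60.
Solve pairwise, accumulating the modulus:
  Start with x ≡ 3 (mod 5).
  Combine with x ≡ 2 (mod 4): since gcd(5, 4) = 1, we get a unique residue mod 20.
    Write x = 3 + 5·t and substitute into x ≡ 2 (mod 4): 5·t ≡ 2 − 3 = -1 (mod 4).
    Reduce coefficients mod 4: 1·t ≡ 3 (mod 4).
    So t ≡ 3 (mod 4).
    Then x = 3 + 5·3 = 18, valid modulo lcm(5, 4) = 20: x ≡ 18 (mod 20).
  Combine with x ≡ 2 (mod 3): since gcd(20, 3) = 1, we get a unique residue mod 60.
    Write x = 18 + 20·t and substitute into x ≡ 2 (mod 3): 20·t ≡ 2 − 18 = -16 (mod 3).
    Reduce coefficients mod 3: 2·t ≡ 2 (mod 3).
    The inverse of 2 mod 3 is 2 (since 2·2 = 4 = 1·3 + 1), so t ≡ 2·2 = 4 ≡ 1 (mod 3).
    Then x = 18 + 20·1 = 38, valid modulo lcm(20, 3) = 60: x ≡ 38 (mod 60).
Verify: 38 mod 5 = 3 ✓, 38 mod 4 = 2 ✓, 38 mod 3 = 2 ✓.

x ≡ 38 (mod 60).


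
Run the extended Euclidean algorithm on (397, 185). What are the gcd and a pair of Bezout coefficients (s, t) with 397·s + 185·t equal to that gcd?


Euclidean algorithm on (397, 185) — divide until remainder is 0:
  397 = 2 · 185 + 27
  185 = 6 · 27 + 23
  27 = 1 · 23 + 4
  23 = 5 · 4 + 3
  4 = 1 · 3 + 1
  3 = 3 · 1 + 0
gcd(397, 185) = 1.
Track Bezout coefficients alongside the remainders: start with r₀ = 397 = a·1 + b·0 (s = 1, t = 0) and r₁ = 185 = a·0 + b·1 (s = 0, t = 1); each new remainder r_{k+1} = r_{k-1} − q_k·r_k inherits s_{k+1} = s_{k-1} − q_k·s_k, t_{k+1} = t_{k-1} − q_k·t_k, so r_k = a·s_k + b·t_k at every step:
  q = 2: r = 27, s = 1 − 2·0 = 1, t = 0 − 2·1 = -2  (check: 397·1 + 185·(-2) = 27)
  q = 6: r = 23, s = 0 − 6·1 = -6, t = 1 − 6·(-2) = 13  (check: 397·(-6) + 185·13 = 23)
  q = 1: r = 4, s = 1 − 1·(-6) = 7, t = -2 − 1·13 = -15  (check: 397·7 + 185·(-15) = 4)
  q = 5: r = 3, s = -6 − 5·7 = -41, t = 13 − 5·(-15) = 88  (check: 397·(-41) + 185·88 = 3)
  q = 1: r = 1, s = 7 − 1·(-41) = 48, t = -15 − 1·88 = -103  (check: 397·48 + 185·(-103) = 1)
The row with r = 1 (the gcd) gives the Bezout coefficients s = 48, t = -103.
Result: 397 · (48) + 185 · (-103) = 1.

gcd(397, 185) = 1; s = 48, t = -103 (check: 397·48 + 185·(-103) = 1).


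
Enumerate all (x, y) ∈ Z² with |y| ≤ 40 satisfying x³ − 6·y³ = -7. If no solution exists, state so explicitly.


The equation is x³ - 6y³ = -7. For fixed y, x³ = 6·y³ − 7, so a solution requires the RHS to be a perfect cube.
Strategy: iterate y from -40 to 40, compute RHS = 6·y³ − 7, and check whether it is a (positive or negative) perfect cube.
Check small values of y:
  y = 0: RHS = -7 is not a perfect cube.
  y = 1: RHS = -1 = (-1)³ ⇒ x = -1 works.
  y = -1: RHS = -13 is not a perfect cube.
  y = 2: RHS = 41 is not a perfect cube.
  y = -2: RHS = -55 is not a perfect cube.
  y = 3: RHS = 155 is not a perfect cube.
  y = -3: RHS = -169 is not a perfect cube.
Continuing the search up to |y| = 40 finds no further solutions beyond those listed.
Collected solutions: (-1, 1).

Solutions (with |y| ≤ 40): (-1, 1).


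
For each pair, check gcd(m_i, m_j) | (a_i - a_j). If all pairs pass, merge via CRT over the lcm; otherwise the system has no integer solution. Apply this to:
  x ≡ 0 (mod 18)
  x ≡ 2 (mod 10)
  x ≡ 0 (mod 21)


Moduli 18, 10, 21 are not pairwise coprime, so CRT works modulo lcm(m_i) when all pairwise compatibility conditions hold.
Pairwise compatibility: gcd(m_i, m_j) must divide a_i - a_j for every pair.
Merge one congruence at a time:
  Start: x ≡ 0 (mod 18).
  Combine with x ≡ 2 (mod 10): gcd(18, 10) = 2; 2 - 0 = 2, which IS divisible by 2, so compatible.
    Write x = 0 + 18·t and substitute into x ≡ 2 (mod 10): 18·t ≡ 2 − 0 = 2 (mod 10).
    Divide the congruence (and modulus) by g = 2: 9·t ≡ 1 (mod 5).
    Reduce coefficients mod 5: 4·t ≡ 1 (mod 5).
    The inverse of 4 mod 5 is 4 (since 4·4 = 16 = 3·5 + 1), so t ≡ 4·1 = 4 ≡ 4 (mod 5).
    Then x = 0 + 18·4 = 72, valid modulo lcm(18, 10) = 90: x ≡ 72 (mod 90).
  Combine with x ≡ 0 (mod 21): gcd(90, 21) = 3; 0 - 72 = -72, which IS divisible by 3, so compatible.
    Write x = 72 + 90·t and substitute into x ≡ 0 (mod 21): 90·t ≡ 0 − 72 = -72 (mod 21).
    Divide the congruence (and modulus) by g = 3: 30·t ≡ -24 (mod 7).
    Reduce coefficients mod 7: 2·t ≡ 4 (mod 7).
    The inverse of 2 mod 7 is 4 (since 2·4 = 8 = 1·7 + 1), so t ≡ 4·4 = 16 ≡ 2 (mod 7).
    Then x = 72 + 90·2 = 252, valid modulo lcm(90, 21) = 630: x ≡ 252 (mod 630).
Verify: 252 mod 18 = 0, 252 mod 10 = 2, 252 mod 21 = 0.

x ≡ 252 (mod 630).


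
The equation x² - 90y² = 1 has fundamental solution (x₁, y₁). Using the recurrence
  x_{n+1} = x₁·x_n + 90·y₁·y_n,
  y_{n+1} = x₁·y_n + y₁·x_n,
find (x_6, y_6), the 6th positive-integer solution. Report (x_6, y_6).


Step 1: Find the fundamental solution (x₁, y₁) of x² - 90y² = 1.
  Expand √90 as a continued fraction. a₀ = ⌊√90⌋ = 9; iterate m_{k+1} = d_k·a_k − m_k, d_{k+1} = (90 − m_{k+1}²)/d_k, a_{k+1} = ⌊(a₀ + m_{k+1})/d_{k+1}⌋ (starting m₀ = 0, d₀ = 1), with convergents p_k = a_k·p_{k-1} + p_{k-2}, q_k = a_k·q_{k-1} + q_{k-2} (p₋₁ = 1, q₋₁ = 0):
  k = 0: a₀ = 9; p₀/q₀ = 9/1; p₀² − 90·q₀² = 81 − 90 = -9.
  k = 1: m = 9, d = 9, a = ⌊(9 + 9)/9⌋ = 2; p/q = (2·9 + 1)/(2·1 + 0) = 19/2; p² − 90·q² = 361 − 360 = 1.
  The first convergent with p² − 90·q² = 1 gives the fundamental solution (x₁, y₁) = (19, 2).
Step 2: Apply the recurrence (x_{n+1}, y_{n+1}) = (x₁x_n + 90y₁y_n, x₁y_n + y₁x_n) repeatedly.
  From (x_1, y_1) = (19, 2): x_2 = 19·19 + 90·2·2 = 721; y_2 = 19·2 + 2·19 = 76.
  From (x_2, y_2) = (721, 76): x_3 = 19·721 + 90·2·76 = 27379; y_3 = 19·76 + 2·721 = 2886.
  From (x_3, y_3) = (27379, 2886): x_4 = 19·27379 + 90·2·2886 = 1039681; y_4 = 19·2886 + 2·27379 = 109592.
  From (x_4, y_4) = (1039681, 109592): x_5 = 19·1039681 + 90·2·109592 = 39480499; y_5 = 19·109592 + 2·1039681 = 4161610.
  From (x_5, y_5) = (39480499, 4161610): x_6 = 19·39480499 + 90·2·4161610 = 1499219281; y_6 = 19·4161610 + 2·39480499 = 158031588.
Step 3: Verify x_6² - 90·y_6² = 2247658452522156961 - 2247658452522156960 = 1 (should be 1). ✓

(x_1, y_1) = (19, 2); (x_6, y_6) = (1499219281, 158031588).


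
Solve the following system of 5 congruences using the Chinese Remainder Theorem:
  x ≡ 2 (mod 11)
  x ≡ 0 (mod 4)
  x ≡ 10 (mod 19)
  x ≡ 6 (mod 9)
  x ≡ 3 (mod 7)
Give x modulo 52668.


Product of moduli M = 11 · 4 · 19 · 9 · 7 = 52668.
Merge one congruence at a time:
  Start: x ≡ 2 (mod 11).
  Combine with x ≡ 0 (mod 4); new modulus lcm = 44.
    Write x = 2 + 11·t and substitute into x ≡ 0 (mod 4): 11·t ≡ 0 − 2 = -2 (mod 4).
    Reduce coefficients mod 4: 3·t ≡ 2 (mod 4).
    The inverse of 3 mod 4 is 3 (since 3·3 = 9 = 2·4 + 1), so t ≡ 3·2 = 6 ≡ 2 (mod 4).
    Then x = 2 + 11·2 = 24, valid modulo lcm(11, 4) = 44: x ≡ 24 (mod 44).
  Combine with x ≡ 10 (mod 19); new modulus lcm = 836.
    Write x = 24 + 44·t and substitute into x ≡ 10 (mod 19): 44·t ≡ 10 − 24 = -14 (mod 19).
    Reduce coefficients mod 19: 6·t ≡ 5 (mod 19).
    The inverse of 6 mod 19 is 16 (since 6·16 = 96 = 5·19 + 1), so t ≡ 16·5 = 80 ≡ 4 (mod 19).
    Then x = 24 + 44·4 = 200, valid modulo lcm(44, 19) = 836: x ≡ 200 (mod 836).
  Combine with x ≡ 6 (mod 9); new modulus lcm = 7524.
    Write x = 200 + 836·t and substitute into x ≡ 6 (mod 9): 836·t ≡ 6 − 200 = -194 (mod 9).
    Reduce coefficients mod 9: 8·t ≡ 4 (mod 9).
    The inverse of 8 mod 9 is 8 (since 8·8 = 64 = 7·9 + 1), so t ≡ 8·4 = 32 ≡ 5 (mod 9).
    Then x = 200 + 836·5 = 4380, valid modulo lcm(836, 9) = 7524: x ≡ 4380 (mod 7524).
  Combine with x ≡ 3 (mod 7); new modulus lcm = 52668.
    Write x = 4380 + 7524·t and substitute into x ≡ 3 (mod 7): 7524·t ≡ 3 − 4380 = -4377 (mod 7).
    Reduce coefficients mod 7: 6·t ≡ 5 (mod 7).
    The inverse of 6 mod 7 is 6 (since 6·6 = 36 = 5·7 + 1), so t ≡ 6·5 = 30 ≡ 2 (mod 7).
    Then x = 4380 + 7524·2 = 19428, valid modulo lcm(7524, 7) = 52668: x ≡ 19428 (mod 52668).
Verify against each original: 19428 mod 11 = 2, 19428 mod 4 = 0, 19428 mod 19 = 10, 19428 mod 9 = 6, 19428 mod 7 = 3.

x ≡ 19428 (mod 52668).


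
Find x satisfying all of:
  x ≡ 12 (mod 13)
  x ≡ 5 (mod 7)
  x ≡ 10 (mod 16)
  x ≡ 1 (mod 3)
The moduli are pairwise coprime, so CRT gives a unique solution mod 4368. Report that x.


Product of moduli M = 13 · 7 · 16 · 3 = 4368.
Merge one congruence at a time:
  Start: x ≡ 12 (mod 13).
  Combine with x ≡ 5 (mod 7); new modulus lcm = 91.
    Write x = 12 + 13·t and substitute into x ≡ 5 (mod 7): 13·t ≡ 5 − 12 = -7 (mod 7).
    Reduce coefficients mod 7: 6·t ≡ 0 (mod 7).
    The inverse of 6 mod 7 is 6 (since 6·6 = 36 = 5·7 + 1), so t ≡ 6·0 = 0 ≡ 0 (mod 7).
    Then x = 12 + 13·0 = 12, valid modulo lcm(13, 7) = 91: x ≡ 12 (mod 91).
  Combine with x ≡ 10 (mod 16); new modulus lcm = 1456.
    Write x = 12 + 91·t and substitute into x ≡ 10 (mod 16): 91·t ≡ 10 − 12 = -2 (mod 16).
    Reduce coefficients mod 16: 11·t ≡ 14 (mod 16).
    The inverse of 11 mod 16 is 3 (since 11·3 = 33 = 2·16 + 1), so t ≡ 3·14 = 42 ≡ 10 (mod 16).
    Then x = 12 + 91·10 = 922, valid modulo lcm(91, 16) = 1456: x ≡ 922 (mod 1456).
  Combine with x ≡ 1 (mod 3); new modulus lcm = 4368.
    Write x = 922 + 1456·t and substitute into x ≡ 1 (mod 3): 1456·t ≡ 1 − 922 = -921 (mod 3).
    Reduce coefficients mod 3: 1·t ≡ 0 (mod 3).
    So t ≡ 0 (mod 3).
    Then x = 922 + 1456·0 = 922, valid modulo lcm(1456, 3) = 4368: x ≡ 922 (mod 4368).
Verify against each original: 922 mod 13 = 12, 922 mod 7 = 5, 922 mod 16 = 10, 922 mod 3 = 1.

x ≡ 922 (mod 4368).


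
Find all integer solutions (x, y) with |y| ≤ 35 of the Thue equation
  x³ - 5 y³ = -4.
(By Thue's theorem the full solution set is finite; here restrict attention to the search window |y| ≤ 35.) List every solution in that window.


The equation is x³ - 5y³ = -4. For fixed y, x³ = 5·y³ − 4, so a solution requires the RHS to be a perfect cube.
Strategy: iterate y from -35 to 35, compute RHS = 5·y³ − 4, and check whether it is a (positive or negative) perfect cube.
Check small values of y:
  y = 0: RHS = -4 is not a perfect cube.
  y = 1: RHS = 1 = (1)³ ⇒ x = 1 works.
  y = -1: RHS = -9 is not a perfect cube.
  y = 2: RHS = 36 is not a perfect cube.
  y = -2: RHS = -44 is not a perfect cube.
  y = 3: RHS = 131 is not a perfect cube.
  y = -3: RHS = -139 is not a perfect cube.
Continuing the search up to |y| = 35 finds no further solutions beyond those listed.
Collected solutions: (1, 1).

Solutions (with |y| ≤ 35): (1, 1).


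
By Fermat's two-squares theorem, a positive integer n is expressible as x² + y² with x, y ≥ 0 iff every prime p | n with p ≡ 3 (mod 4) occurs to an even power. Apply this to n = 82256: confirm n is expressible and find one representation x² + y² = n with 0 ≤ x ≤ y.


Step 1: Factor n = 82256 = 2^4 · 53 · 97.
Step 2: Check the mod-4 condition on each prime factor: 2 = 2 (special); 53 ≡ 1 (mod 4), exponent 1; 97 ≡ 1 (mod 4), exponent 1.
All primes ≡ 3 (mod 4) appear to even exponent (or don't appear), so by the two-squares theorem n IS expressible as a sum of two squares.
Step 3: Build a representation. Group n = k² · m with k = 4 and m = 53 · 97 = 5141 (a product of primes ≡ 1 (mod 4)); a representation of m scales to one of n via (k·x)² + (k·y)² = k²(x² + y²). Each prime p ≡ 1 (mod 4) is itself a sum of two squares; find a² by testing p − a² for a perfect square:
  53: 53 − 1² = 52, 53 − 2² = 49 = 7² ⇒ 53 = 2² + 7².
  97: 97 − 1² = 96, 97 − 2² = 93, 97 − 3² = 88, 97 − 4² = 81 = 9² ⇒ 97 = 4² + 9².
  Combine using the Brahmagupta–Fibonacci identity (a² + b²)(c² + d²) = (ac − bd)² + (ad + bc)² = (ac + bd)² + (ad − bc)²:
  53 · 97 = 5141: from (2² + 7²)(4² + 9²), take (2·4 − 7·9, 2·9 + 7·4) = (8 − 63, 18 + 28) = (-55, 46); dropping signs (only squares matter) gives (55, 46); check 55² + 46² = 3025 + 2116 = 5141 ✓.
  Scale by k = 4: (4·55, 4·46) = (220, 184).
Step 4: Order so x ≤ y and verify: 184² + 220² = 33856 + 48400 = 82256 = n. ✓

n = 82256 = 184² + 220² (one valid representation with x ≤ y).


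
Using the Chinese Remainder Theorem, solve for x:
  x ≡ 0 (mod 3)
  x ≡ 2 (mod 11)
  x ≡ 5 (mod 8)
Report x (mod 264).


Moduli 3, 11, 8 are pairwise coprime; by CRT there is a unique solution modulo M = 3 · 11 · 8 = 264.
Solve pairwise, accumulating the modulus:
  Start with x ≡ 0 (mod 3).
  Combine with x ≡ 2 (mod 11): since gcd(3, 11) = 1, we get a unique residue mod 33.
    Write x = 0 + 3·t and substitute into x ≡ 2 (mod 11): 3·t ≡ 2 − 0 = 2 (mod 11).
    The inverse of 3 mod 11 is 4 (since 3·4 = 12 = 1·11 + 1), so t ≡ 4·2 = 8 ≡ 8 (mod 11).
    Then x = 0 + 3·8 = 24, valid modulo lcm(3, 11) = 33: x ≡ 24 (mod 33).
  Combine with x ≡ 5 (mod 8): since gcd(33, 8) = 1, we get a unique residue mod 264.
    Write x = 24 + 33·t and substitute into x ≡ 5 (mod 8): 33·t ≡ 5 − 24 = -19 (mod 8).
    Reduce coefficients mod 8: 1·t ≡ 5 (mod 8).
    So t ≡ 5 (mod 8).
    Then x = 24 + 33·5 = 189, valid modulo lcm(33, 8) = 264: x ≡ 189 (mod 264).
Verify: 189 mod 3 = 0 ✓, 189 mod 11 = 2 ✓, 189 mod 8 = 5 ✓.

x ≡ 189 (mod 264).


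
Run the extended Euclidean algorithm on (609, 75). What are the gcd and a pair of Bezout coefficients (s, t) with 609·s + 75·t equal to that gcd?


Euclidean algorithm on (609, 75) — divide until remainder is 0:
  609 = 8 · 75 + 9
  75 = 8 · 9 + 3
  9 = 3 · 3 + 0
gcd(609, 75) = 3.
Track Bezout coefficients alongside the remainders: start with r₀ = 609 = a·1 + b·0 (s = 1, t = 0) and r₁ = 75 = a·0 + b·1 (s = 0, t = 1); each new remainder r_{k+1} = r_{k-1} − q_k·r_k inherits s_{k+1} = s_{k-1} − q_k·s_k, t_{k+1} = t_{k-1} − q_k·t_k, so r_k = a·s_k + b·t_k at every step:
  q = 8: r = 9, s = 1 − 8·0 = 1, t = 0 − 8·1 = -8  (check: 609·1 + 75·(-8) = 9)
  q = 8: r = 3, s = 0 − 8·1 = -8, t = 1 − 8·(-8) = 65  (check: 609·(-8) + 75·65 = 3)
The row with r = 3 (the gcd) gives the Bezout coefficients s = -8, t = 65.
Result: 609 · (-8) + 75 · (65) = 3.

gcd(609, 75) = 3; s = -8, t = 65 (check: 609·(-8) + 75·65 = 3).


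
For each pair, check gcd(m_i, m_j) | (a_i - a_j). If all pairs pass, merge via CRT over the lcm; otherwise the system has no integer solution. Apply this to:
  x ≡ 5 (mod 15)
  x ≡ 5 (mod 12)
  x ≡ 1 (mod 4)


Moduli 15, 12, 4 are not pairwise coprime, so CRT works modulo lcm(m_i) when all pairwise compatibility conditions hold.
Pairwise compatibility: gcd(m_i, m_j) must divide a_i - a_j for every pair.
Merge one congruence at a time:
  Start: x ≡ 5 (mod 15).
  Combine with x ≡ 5 (mod 12): gcd(15, 12) = 3; 5 - 5 = 0, which IS divisible by 3, so compatible.
    Write x = 5 + 15·t and substitute into x ≡ 5 (mod 12): 15·t ≡ 5 − 5 = 0 (mod 12).
    Divide the congruence (and modulus) by g = 3: 5·t ≡ 0 (mod 4).
    Reduce coefficients mod 4: 1·t ≡ 0 (mod 4).
    So t ≡ 0 (mod 4).
    Then x = 5 + 15·0 = 5, valid modulo lcm(15, 12) = 60: x ≡ 5 (mod 60).
  Combine with x ≡ 1 (mod 4): gcd(60, 4) = 4; 1 - 5 = -4, which IS divisible by 4, so compatible.
    Write x = 5 + 60·t and substitute into x ≡ 1 (mod 4): 60·t ≡ 1 − 5 = -4 (mod 4).
    Divide the congruence (and modulus) by g = 4: 15·t ≡ -1 (mod 1).
    Modulo 1 every t works; take t = 0.
    Then x = 5 + 60·0 = 5, valid modulo lcm(60, 4) = 60: x ≡ 5 (mod 60).
Verify: 5 mod 15 = 5, 5 mod 12 = 5, 5 mod 4 = 1.

x ≡ 5 (mod 60).


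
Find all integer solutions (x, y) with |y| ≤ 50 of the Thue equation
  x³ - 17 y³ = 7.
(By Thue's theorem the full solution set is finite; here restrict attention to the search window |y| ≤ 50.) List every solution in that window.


The equation is x³ - 17y³ = 7. For fixed y, x³ = 17·y³ + 7, so a solution requires the RHS to be a perfect cube.
Strategy: iterate y from -50 to 50, compute RHS = 17·y³ + 7, and check whether it is a (positive or negative) perfect cube.
Check small values of y:
  y = 0: RHS = 7 is not a perfect cube.
  y = 1: RHS = 24 is not a perfect cube.
  y = -1: RHS = -10 is not a perfect cube.
  y = 2: RHS = 143 is not a perfect cube.
  y = -2: RHS = -129 is not a perfect cube.
  y = 3: RHS = 466 is not a perfect cube.
  y = -3: RHS = -452 is not a perfect cube.
Continuing the search up to |y| = 50 finds no solutions either.
No (x, y) in the scanned range satisfies the equation.

No integer solutions with |y| ≤ 50.


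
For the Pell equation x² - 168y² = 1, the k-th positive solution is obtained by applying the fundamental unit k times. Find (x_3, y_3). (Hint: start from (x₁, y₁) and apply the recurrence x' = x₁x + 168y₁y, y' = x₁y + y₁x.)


Step 1: Find the fundamental solution (x₁, y₁) of x² - 168y² = 1.
  Expand √168 as a continued fraction. a₀ = ⌊√168⌋ = 12; iterate m_{k+1} = d_k·a_k − m_k, d_{k+1} = (168 − m_{k+1}²)/d_k, a_{k+1} = ⌊(a₀ + m_{k+1})/d_{k+1}⌋ (starting m₀ = 0, d₀ = 1), with convergents p_k = a_k·p_{k-1} + p_{k-2}, q_k = a_k·q_{k-1} + q_{k-2} (p₋₁ = 1, q₋₁ = 0):
  k = 0: a₀ = 12; p₀/q₀ = 12/1; p₀² − 168·q₀² = 144 − 168 = -24.
  k = 1: m = 12, d = 24, a = ⌊(12 + 12)/24⌋ = 1; p/q = (1·12 + 1)/(1·1 + 0) = 13/1; p² − 168·q² = 169 − 168 = 1.
  The first convergent with p² − 168·q² = 1 gives the fundamental solution (x₁, y₁) = (13, 1).
Step 2: Apply the recurrence (x_{n+1}, y_{n+1}) = (x₁x_n + 168y₁y_n, x₁y_n + y₁x_n) repeatedly.
  From (x_1, y_1) = (13, 1): x_2 = 13·13 + 168·1·1 = 337; y_2 = 13·1 + 1·13 = 26.
  From (x_2, y_2) = (337, 26): x_3 = 13·337 + 168·1·26 = 8749; y_3 = 13·26 + 1·337 = 675.
Step 3: Verify x_3² - 168·y_3² = 76545001 - 76545000 = 1 (should be 1). ✓

(x_1, y_1) = (13, 1); (x_3, y_3) = (8749, 675).


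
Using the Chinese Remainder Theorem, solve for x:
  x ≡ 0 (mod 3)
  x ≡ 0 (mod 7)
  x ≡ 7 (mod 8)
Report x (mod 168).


Moduli 3, 7, 8 are pairwise coprime; by CRT there is a unique solution modulo M = 3 · 7 · 8 = 168.
Solve pairwise, accumulating the modulus:
  Start with x ≡ 0 (mod 3).
  Combine with x ≡ 0 (mod 7): since gcd(3, 7) = 1, we get a unique residue mod 21.
    Write x = 0 + 3·t and substitute into x ≡ 0 (mod 7): 3·t ≡ 0 − 0 = 0 (mod 7).
    The inverse of 3 mod 7 is 5 (since 3·5 = 15 = 2·7 + 1), so t ≡ 5·0 = 0 ≡ 0 (mod 7).
    Then x = 0 + 3·0 = 0, valid modulo lcm(3, 7) = 21: x ≡ 0 (mod 21).
  Combine with x ≡ 7 (mod 8): since gcd(21, 8) = 1, we get a unique residue mod 168.
    Write x = 0 + 21·t and substitute into x ≡ 7 (mod 8): 21·t ≡ 7 − 0 = 7 (mod 8).
    Reduce coefficients mod 8: 5·t ≡ 7 (mod 8).
    The inverse of 5 mod 8 is 5 (since 5·5 = 25 = 3·8 + 1), so t ≡ 5·7 = 35 ≡ 3 (mod 8).
    Then x = 0 + 21·3 = 63, valid modulo lcm(21, 8) = 168: x ≡ 63 (mod 168).
Verify: 63 mod 3 = 0 ✓, 63 mod 7 = 0 ✓, 63 mod 8 = 7 ✓.

x ≡ 63 (mod 168).


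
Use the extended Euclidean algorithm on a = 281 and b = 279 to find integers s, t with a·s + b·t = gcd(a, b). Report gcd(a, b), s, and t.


Euclidean algorithm on (281, 279) — divide until remainder is 0:
  281 = 1 · 279 + 2
  279 = 139 · 2 + 1
  2 = 2 · 1 + 0
gcd(281, 279) = 1.
Track Bezout coefficients alongside the remainders: start with r₀ = 281 = a·1 + b·0 (s = 1, t = 0) and r₁ = 279 = a·0 + b·1 (s = 0, t = 1); each new remainder r_{k+1} = r_{k-1} − q_k·r_k inherits s_{k+1} = s_{k-1} − q_k·s_k, t_{k+1} = t_{k-1} − q_k·t_k, so r_k = a·s_k + b·t_k at every step:
  q = 1: r = 2, s = 1 − 1·0 = 1, t = 0 − 1·1 = -1  (check: 281·1 + 279·(-1) = 2)
  q = 139: r = 1, s = 0 − 139·1 = -139, t = 1 − 139·(-1) = 140  (check: 281·(-139) + 279·140 = 1)
The row with r = 1 (the gcd) gives the Bezout coefficients s = -139, t = 140.
Result: 281 · (-139) + 279 · (140) = 1.

gcd(281, 279) = 1; s = -139, t = 140 (check: 281·(-139) + 279·140 = 1).
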